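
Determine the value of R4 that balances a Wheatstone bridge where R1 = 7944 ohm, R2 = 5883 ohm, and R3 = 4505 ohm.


At balance: R1*R4 = R2*R3, so R4 = R2*R3/R1.
R4 = 5883 * 4505 / 7944
R4 = 26502915 / 7944
R4 = 3336.22 ohm

3336.22 ohm


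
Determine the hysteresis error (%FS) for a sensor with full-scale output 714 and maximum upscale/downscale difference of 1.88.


Hysteresis = (max difference / full scale) * 100%.
H = (1.88 / 714) * 100
H = 0.263 %FS

0.263 %FS


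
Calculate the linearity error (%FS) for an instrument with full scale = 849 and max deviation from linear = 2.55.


Linearity error = (max deviation / full scale) * 100%.
Linearity = (2.55 / 849) * 100
Linearity = 0.3 %FS

0.3 %FS


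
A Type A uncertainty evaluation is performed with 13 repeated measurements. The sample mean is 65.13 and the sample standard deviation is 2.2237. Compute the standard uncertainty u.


The standard uncertainty for Type A evaluation is u = s / sqrt(n).
u = 2.2237 / sqrt(13)
u = 2.2237 / 3.6056
u = 0.6167

0.6167


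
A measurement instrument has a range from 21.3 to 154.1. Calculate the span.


Span = upper range - lower range.
Span = 154.1 - (21.3)
Span = 132.8

132.8


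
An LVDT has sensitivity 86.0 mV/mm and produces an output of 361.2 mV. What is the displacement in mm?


Displacement = Vout / sensitivity.
d = 361.2 / 86.0
d = 4.2 mm

4.2 mm


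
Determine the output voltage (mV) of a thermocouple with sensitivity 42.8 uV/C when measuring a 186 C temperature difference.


The thermocouple output V = sensitivity * dT.
V = 42.8 uV/C * 186 C
V = 7960.8 uV
V = 7.961 mV

7.961 mV


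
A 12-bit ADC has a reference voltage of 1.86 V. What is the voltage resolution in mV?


The resolution (LSB) of an ADC is Vref / 2^n.
LSB = 1.86 / 2^12
LSB = 1.86 / 4096
LSB = 0.0004541 V = 0.45410156 mV

0.45410156 mV


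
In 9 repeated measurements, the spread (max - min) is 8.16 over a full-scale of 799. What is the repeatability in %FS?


Repeatability = (spread / full scale) * 100%.
R = (8.16 / 799) * 100
R = 1.021 %FS

1.021 %FS


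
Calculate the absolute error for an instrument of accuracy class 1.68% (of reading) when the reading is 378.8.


Absolute error = (accuracy% / 100) * reading.
Error = (1.68 / 100) * 378.8
Error = 0.0168 * 378.8
Error = 6.3638

6.3638


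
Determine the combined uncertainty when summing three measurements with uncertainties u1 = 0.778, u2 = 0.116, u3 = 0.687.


For a sum of independent quantities, uc = sqrt(u1^2 + u2^2 + u3^2).
uc = sqrt(0.778^2 + 0.116^2 + 0.687^2)
uc = sqrt(0.605284 + 0.013456 + 0.471969)
uc = 1.0444

1.0444


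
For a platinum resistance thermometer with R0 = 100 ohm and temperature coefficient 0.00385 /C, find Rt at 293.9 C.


The RTD equation: Rt = R0 * (1 + alpha * T).
Rt = 100 * (1 + 0.00385 * 293.9)
Rt = 100 * (1 + 1.131515)
Rt = 100 * 2.131515
Rt = 213.152 ohm

213.152 ohm


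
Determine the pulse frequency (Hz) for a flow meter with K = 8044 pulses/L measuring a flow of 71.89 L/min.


Frequency = K * Q / 60 (converting L/min to L/s).
f = 8044 * 71.89 / 60
f = 578283.16 / 60
f = 9638.05 Hz

9638.05 Hz


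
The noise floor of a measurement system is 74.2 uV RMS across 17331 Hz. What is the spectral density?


Noise spectral density = Vrms / sqrt(BW).
NSD = 74.2 / sqrt(17331)
NSD = 74.2 / 131.6473
NSD = 0.5636 uV/sqrt(Hz)

0.5636 uV/sqrt(Hz)


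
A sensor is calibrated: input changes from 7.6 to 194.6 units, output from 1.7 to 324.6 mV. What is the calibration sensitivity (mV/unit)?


Sensitivity = (y2 - y1) / (x2 - x1).
S = (324.6 - 1.7) / (194.6 - 7.6)
S = 322.9 / 187.0
S = 1.7267 mV/unit

1.7267 mV/unit


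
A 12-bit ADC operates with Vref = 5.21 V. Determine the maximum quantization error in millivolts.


The maximum quantization error is +/- LSB/2.
LSB = Vref / 2^n = 5.21 / 4096 = 0.00127197 V
Max error = LSB / 2 = 0.00127197 / 2 = 0.00063599 V
Max error = 0.636 mV

0.636 mV


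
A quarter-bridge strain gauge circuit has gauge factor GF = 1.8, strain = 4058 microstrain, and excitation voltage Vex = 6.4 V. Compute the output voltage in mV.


Quarter bridge output: Vout = (GF * epsilon * Vex) / 4.
Vout = (1.8 * 4058e-6 * 6.4) / 4
Vout = 0.04674816 / 4 V
Vout = 0.01168704 V = 11.687 mV

11.687 mV


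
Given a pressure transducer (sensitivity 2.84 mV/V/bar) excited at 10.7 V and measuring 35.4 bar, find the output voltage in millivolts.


Output = sensitivity * Vex * P.
Vout = 2.84 * 10.7 * 35.4
Vout = 30.388 * 35.4
Vout = 1075.74 mV

1075.74 mV


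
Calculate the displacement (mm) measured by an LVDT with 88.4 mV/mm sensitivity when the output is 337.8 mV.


Displacement = Vout / sensitivity.
d = 337.8 / 88.4
d = 3.821 mm

3.821 mm


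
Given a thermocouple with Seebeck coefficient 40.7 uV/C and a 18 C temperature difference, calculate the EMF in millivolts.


The thermocouple output V = sensitivity * dT.
V = 40.7 uV/C * 18 C
V = 732.6 uV
V = 0.733 mV

0.733 mV


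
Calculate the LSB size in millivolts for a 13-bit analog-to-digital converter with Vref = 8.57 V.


The resolution (LSB) of an ADC is Vref / 2^n.
LSB = 8.57 / 2^13
LSB = 8.57 / 8192
LSB = 0.00104614 V = 1.04614258 mV

1.04614258 mV


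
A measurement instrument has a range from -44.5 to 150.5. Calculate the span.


Span = upper range - lower range.
Span = 150.5 - (-44.5)
Span = 195.0

195.0


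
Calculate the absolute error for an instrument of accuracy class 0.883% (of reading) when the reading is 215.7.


Absolute error = (accuracy% / 100) * reading.
Error = (0.883 / 100) * 215.7
Error = 0.00883 * 215.7
Error = 1.9046

1.9046


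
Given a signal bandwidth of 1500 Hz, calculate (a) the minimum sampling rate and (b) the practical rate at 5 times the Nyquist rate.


By Nyquist theorem, fs_min = 2 * fmax.
fs_min = 2 * 1500 = 3000 Hz
Practical rate = 5 * fs_min = 5 * 3000 = 15000 Hz

fs_min = 3000 Hz, fs_practical = 15000 Hz


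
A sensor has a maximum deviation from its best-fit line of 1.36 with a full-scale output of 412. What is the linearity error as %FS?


Linearity error = (max deviation / full scale) * 100%.
Linearity = (1.36 / 412) * 100
Linearity = 0.33 %FS

0.33 %FS


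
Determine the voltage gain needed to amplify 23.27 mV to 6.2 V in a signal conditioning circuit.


Gain = Vout / Vin (converting to same units).
G = 6.2 V / 23.27 mV
G = 6200.0 mV / 23.27 mV
G = 266.44

266.44


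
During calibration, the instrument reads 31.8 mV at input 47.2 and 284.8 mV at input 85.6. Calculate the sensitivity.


Sensitivity = (y2 - y1) / (x2 - x1).
S = (284.8 - 31.8) / (85.6 - 47.2)
S = 253.0 / 38.4
S = 6.5885 mV/unit

6.5885 mV/unit


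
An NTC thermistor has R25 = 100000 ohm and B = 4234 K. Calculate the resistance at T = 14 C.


NTC thermistor equation: Rt = R25 * exp(B * (1/T - 1/T25)).
T in Kelvin: 287.15 K, T25 = 298.15 K
1/T - 1/T25 = 1/287.15 - 1/298.15 = 0.00012848
B * (1/T - 1/T25) = 4234 * 0.00012848 = 0.544
Rt = 100000 * exp(0.544) = 172288.7 ohm

172288.7 ohm


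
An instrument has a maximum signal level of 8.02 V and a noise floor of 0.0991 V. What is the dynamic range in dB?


Dynamic range = 20 * log10(Vmax / Vnoise).
DR = 20 * log10(8.02 / 0.0991)
DR = 20 * log10(80.93)
DR = 38.16 dB

38.16 dB


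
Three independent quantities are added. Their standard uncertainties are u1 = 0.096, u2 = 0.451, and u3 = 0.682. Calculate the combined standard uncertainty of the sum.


For a sum of independent quantities, uc = sqrt(u1^2 + u2^2 + u3^2).
uc = sqrt(0.096^2 + 0.451^2 + 0.682^2)
uc = sqrt(0.009216 + 0.203401 + 0.465124)
uc = 0.8233

0.8233


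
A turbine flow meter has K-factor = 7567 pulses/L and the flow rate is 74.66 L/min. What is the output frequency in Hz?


Frequency = K * Q / 60 (converting L/min to L/s).
f = 7567 * 74.66 / 60
f = 564952.22 / 60
f = 9415.87 Hz

9415.87 Hz


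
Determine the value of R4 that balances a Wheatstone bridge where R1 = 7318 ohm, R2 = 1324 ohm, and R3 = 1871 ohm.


At balance: R1*R4 = R2*R3, so R4 = R2*R3/R1.
R4 = 1324 * 1871 / 7318
R4 = 2477204 / 7318
R4 = 338.51 ohm

338.51 ohm


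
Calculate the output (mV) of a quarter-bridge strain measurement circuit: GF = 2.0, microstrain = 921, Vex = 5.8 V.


Quarter bridge output: Vout = (GF * epsilon * Vex) / 4.
Vout = (2.0 * 921e-6 * 5.8) / 4
Vout = 0.0106836 / 4 V
Vout = 0.0026709 V = 2.6709 mV

2.6709 mV


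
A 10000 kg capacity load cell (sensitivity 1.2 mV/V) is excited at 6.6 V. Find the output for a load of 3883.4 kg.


Vout = rated_output * Vex * (load / capacity).
Vout = 1.2 * 6.6 * (3883.4 / 10000)
Vout = 1.2 * 6.6 * 0.38834
Vout = 3.076 mV

3.076 mV


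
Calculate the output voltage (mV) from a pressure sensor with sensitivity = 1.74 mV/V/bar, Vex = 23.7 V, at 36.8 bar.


Output = sensitivity * Vex * P.
Vout = 1.74 * 23.7 * 36.8
Vout = 41.238 * 36.8
Vout = 1517.56 mV

1517.56 mV


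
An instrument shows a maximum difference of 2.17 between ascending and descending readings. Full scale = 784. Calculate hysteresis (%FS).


Hysteresis = (max difference / full scale) * 100%.
H = (2.17 / 784) * 100
H = 0.277 %FS

0.277 %FS


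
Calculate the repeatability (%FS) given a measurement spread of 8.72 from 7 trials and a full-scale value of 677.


Repeatability = (spread / full scale) * 100%.
R = (8.72 / 677) * 100
R = 1.288 %FS

1.288 %FS


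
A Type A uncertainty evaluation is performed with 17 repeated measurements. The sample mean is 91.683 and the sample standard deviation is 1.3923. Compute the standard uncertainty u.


The standard uncertainty for Type A evaluation is u = s / sqrt(n).
u = 1.3923 / sqrt(17)
u = 1.3923 / 4.1231
u = 0.3377

0.3377


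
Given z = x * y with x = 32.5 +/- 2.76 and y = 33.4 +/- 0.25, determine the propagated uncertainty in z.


For a product z = x*y, the relative uncertainty is:
uz/z = sqrt((ux/x)^2 + (uy/y)^2)
Relative uncertainties: ux/x = 2.76/32.5 = 0.084923
uy/y = 0.25/33.4 = 0.007485
z = 32.5 * 33.4 = 1085.5
uz = 1085.5 * sqrt(0.084923^2 + 0.007485^2) = 92.541

92.541


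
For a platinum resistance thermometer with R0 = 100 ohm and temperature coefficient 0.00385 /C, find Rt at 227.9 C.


The RTD equation: Rt = R0 * (1 + alpha * T).
Rt = 100 * (1 + 0.00385 * 227.9)
Rt = 100 * (1 + 0.877415)
Rt = 100 * 1.877415
Rt = 187.742 ohm

187.742 ohm


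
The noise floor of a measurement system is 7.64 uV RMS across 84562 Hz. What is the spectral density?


Noise spectral density = Vrms / sqrt(BW).
NSD = 7.64 / sqrt(84562)
NSD = 7.64 / 290.7955
NSD = 0.0263 uV/sqrt(Hz)

0.0263 uV/sqrt(Hz)


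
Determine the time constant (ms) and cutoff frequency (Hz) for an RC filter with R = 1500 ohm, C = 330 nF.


Time constant: tau = R * C.
tau = 1500 * 3.30e-07 = 0.000495 s
tau = 0.495 ms
Cutoff frequency: fc = 1 / (2*pi*R*C).
fc = 1 / (2*pi*0.000495) = 321.53 Hz

tau = 0.495 ms, fc = 321.53 Hz


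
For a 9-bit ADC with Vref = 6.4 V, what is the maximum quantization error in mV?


The maximum quantization error is +/- LSB/2.
LSB = Vref / 2^n = 6.4 / 512 = 0.0125 V
Max error = LSB / 2 = 0.0125 / 2 = 0.00625 V
Max error = 6.25 mV

6.25 mV


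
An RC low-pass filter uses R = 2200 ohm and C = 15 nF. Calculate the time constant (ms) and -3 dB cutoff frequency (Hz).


Time constant: tau = R * C.
tau = 2200 * 1.50e-08 = 3.3e-05 s
tau = 0.033 ms
Cutoff frequency: fc = 1 / (2*pi*R*C).
fc = 1 / (2*pi*3.3e-05) = 4822.88 Hz

tau = 0.033 ms, fc = 4822.88 Hz


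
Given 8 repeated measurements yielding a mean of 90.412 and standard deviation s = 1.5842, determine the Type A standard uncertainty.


The standard uncertainty for Type A evaluation is u = s / sqrt(n).
u = 1.5842 / sqrt(8)
u = 1.5842 / 2.8284
u = 0.5601

0.5601


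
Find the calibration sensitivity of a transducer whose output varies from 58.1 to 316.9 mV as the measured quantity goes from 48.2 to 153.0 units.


Sensitivity = (y2 - y1) / (x2 - x1).
S = (316.9 - 58.1) / (153.0 - 48.2)
S = 258.8 / 104.8
S = 2.4695 mV/unit

2.4695 mV/unit


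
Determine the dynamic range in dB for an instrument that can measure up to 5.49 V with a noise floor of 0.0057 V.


Dynamic range = 20 * log10(Vmax / Vnoise).
DR = 20 * log10(5.49 / 0.0057)
DR = 20 * log10(963.16)
DR = 59.67 dB

59.67 dB


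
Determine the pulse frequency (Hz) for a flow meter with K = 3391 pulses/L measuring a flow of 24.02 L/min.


Frequency = K * Q / 60 (converting L/min to L/s).
f = 3391 * 24.02 / 60
f = 81451.82 / 60
f = 1357.53 Hz

1357.53 Hz


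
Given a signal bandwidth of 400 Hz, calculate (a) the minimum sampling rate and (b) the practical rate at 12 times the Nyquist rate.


By Nyquist theorem, fs_min = 2 * fmax.
fs_min = 2 * 400 = 800 Hz
Practical rate = 12 * fs_min = 12 * 800 = 9600 Hz

fs_min = 800 Hz, fs_practical = 9600 Hz


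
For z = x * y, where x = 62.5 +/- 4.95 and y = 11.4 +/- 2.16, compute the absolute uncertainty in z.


For a product z = x*y, the relative uncertainty is:
uz/z = sqrt((ux/x)^2 + (uy/y)^2)
Relative uncertainties: ux/x = 4.95/62.5 = 0.0792
uy/y = 2.16/11.4 = 0.189474
z = 62.5 * 11.4 = 712.5
uz = 712.5 * sqrt(0.0792^2 + 0.189474^2) = 146.319

146.319


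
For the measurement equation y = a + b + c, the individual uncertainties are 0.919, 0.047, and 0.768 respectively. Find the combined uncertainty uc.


For a sum of independent quantities, uc = sqrt(u1^2 + u2^2 + u3^2).
uc = sqrt(0.919^2 + 0.047^2 + 0.768^2)
uc = sqrt(0.844561 + 0.002209 + 0.589824)
uc = 1.1986

1.1986


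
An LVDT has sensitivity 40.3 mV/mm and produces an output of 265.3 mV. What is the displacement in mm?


Displacement = Vout / sensitivity.
d = 265.3 / 40.3
d = 6.583 mm

6.583 mm


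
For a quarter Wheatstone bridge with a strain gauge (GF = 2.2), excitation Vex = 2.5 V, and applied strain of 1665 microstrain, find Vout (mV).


Quarter bridge output: Vout = (GF * epsilon * Vex) / 4.
Vout = (2.2 * 1665e-6 * 2.5) / 4
Vout = 0.0091575 / 4 V
Vout = 0.00228938 V = 2.2894 mV

2.2894 mV


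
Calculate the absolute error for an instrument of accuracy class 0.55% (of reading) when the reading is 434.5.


Absolute error = (accuracy% / 100) * reading.
Error = (0.55 / 100) * 434.5
Error = 0.0055 * 434.5
Error = 2.3898

2.3898


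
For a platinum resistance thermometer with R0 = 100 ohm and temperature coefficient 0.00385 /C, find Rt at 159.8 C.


The RTD equation: Rt = R0 * (1 + alpha * T).
Rt = 100 * (1 + 0.00385 * 159.8)
Rt = 100 * (1 + 0.61523)
Rt = 100 * 1.61523
Rt = 161.523 ohm

161.523 ohm


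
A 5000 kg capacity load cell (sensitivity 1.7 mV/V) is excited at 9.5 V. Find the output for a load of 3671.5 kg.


Vout = rated_output * Vex * (load / capacity).
Vout = 1.7 * 9.5 * (3671.5 / 5000)
Vout = 1.7 * 9.5 * 0.7343
Vout = 11.859 mV

11.859 mV


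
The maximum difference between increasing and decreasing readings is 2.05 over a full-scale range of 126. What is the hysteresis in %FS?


Hysteresis = (max difference / full scale) * 100%.
H = (2.05 / 126) * 100
H = 1.627 %FS

1.627 %FS


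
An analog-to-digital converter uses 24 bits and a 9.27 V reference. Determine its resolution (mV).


The resolution (LSB) of an ADC is Vref / 2^n.
LSB = 9.27 / 2^24
LSB = 9.27 / 16777216
LSB = 5.5e-07 V = 0.00055254 mV

0.00055254 mV


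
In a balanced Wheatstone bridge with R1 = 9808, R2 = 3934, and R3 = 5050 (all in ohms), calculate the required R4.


At balance: R1*R4 = R2*R3, so R4 = R2*R3/R1.
R4 = 3934 * 5050 / 9808
R4 = 19866700 / 9808
R4 = 2025.56 ohm

2025.56 ohm


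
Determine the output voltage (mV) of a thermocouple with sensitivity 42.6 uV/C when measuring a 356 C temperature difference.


The thermocouple output V = sensitivity * dT.
V = 42.6 uV/C * 356 C
V = 15165.6 uV
V = 15.166 mV

15.166 mV


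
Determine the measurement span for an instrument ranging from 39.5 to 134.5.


Span = upper range - lower range.
Span = 134.5 - (39.5)
Span = 95.0

95.0


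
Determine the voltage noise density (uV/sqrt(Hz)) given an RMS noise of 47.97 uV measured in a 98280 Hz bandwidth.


Noise spectral density = Vrms / sqrt(BW).
NSD = 47.97 / sqrt(98280)
NSD = 47.97 / 313.4964
NSD = 0.153 uV/sqrt(Hz)

0.153 uV/sqrt(Hz)


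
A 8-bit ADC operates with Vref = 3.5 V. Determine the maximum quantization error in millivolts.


The maximum quantization error is +/- LSB/2.
LSB = Vref / 2^n = 3.5 / 256 = 0.01367188 V
Max error = LSB / 2 = 0.01367188 / 2 = 0.00683594 V
Max error = 6.8359 mV

6.8359 mV


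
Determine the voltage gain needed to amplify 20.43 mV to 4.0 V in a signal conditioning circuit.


Gain = Vout / Vin (converting to same units).
G = 4.0 V / 20.43 mV
G = 4000.0 mV / 20.43 mV
G = 195.79

195.79


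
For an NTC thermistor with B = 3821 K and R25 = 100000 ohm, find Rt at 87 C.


NTC thermistor equation: Rt = R25 * exp(B * (1/T - 1/T25)).
T in Kelvin: 360.15 K, T25 = 298.15 K
1/T - 1/T25 = 1/360.15 - 1/298.15 = -0.0005774
B * (1/T - 1/T25) = 3821 * -0.0005774 = -2.2062
Rt = 100000 * exp(-2.2062) = 11011.5 ohm

11011.5 ohm


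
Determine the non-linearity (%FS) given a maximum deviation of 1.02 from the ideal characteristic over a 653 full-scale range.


Linearity error = (max deviation / full scale) * 100%.
Linearity = (1.02 / 653) * 100
Linearity = 0.156 %FS

0.156 %FS


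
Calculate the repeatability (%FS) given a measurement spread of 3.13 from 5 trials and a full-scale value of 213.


Repeatability = (spread / full scale) * 100%.
R = (3.13 / 213) * 100
R = 1.469 %FS

1.469 %FS


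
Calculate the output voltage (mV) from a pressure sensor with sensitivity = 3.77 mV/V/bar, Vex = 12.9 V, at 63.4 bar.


Output = sensitivity * Vex * P.
Vout = 3.77 * 12.9 * 63.4
Vout = 48.633 * 63.4
Vout = 3083.33 mV

3083.33 mV


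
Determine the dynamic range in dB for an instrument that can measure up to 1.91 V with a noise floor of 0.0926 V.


Dynamic range = 20 * log10(Vmax / Vnoise).
DR = 20 * log10(1.91 / 0.0926)
DR = 20 * log10(20.63)
DR = 26.29 dB

26.29 dB


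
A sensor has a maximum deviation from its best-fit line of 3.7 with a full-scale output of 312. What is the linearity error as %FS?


Linearity error = (max deviation / full scale) * 100%.
Linearity = (3.7 / 312) * 100
Linearity = 1.186 %FS

1.186 %FS


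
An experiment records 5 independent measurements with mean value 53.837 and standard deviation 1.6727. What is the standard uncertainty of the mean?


The standard uncertainty for Type A evaluation is u = s / sqrt(n).
u = 1.6727 / sqrt(5)
u = 1.6727 / 2.2361
u = 0.7481

0.7481


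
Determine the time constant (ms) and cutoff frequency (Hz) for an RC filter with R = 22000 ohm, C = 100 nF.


Time constant: tau = R * C.
tau = 22000 * 1.00e-07 = 0.0022 s
tau = 2.2 ms
Cutoff frequency: fc = 1 / (2*pi*R*C).
fc = 1 / (2*pi*0.0022) = 72.34 Hz

tau = 2.2 ms, fc = 72.34 Hz


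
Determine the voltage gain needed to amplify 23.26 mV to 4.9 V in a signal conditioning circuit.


Gain = Vout / Vin (converting to same units).
G = 4.9 V / 23.26 mV
G = 4900.0 mV / 23.26 mV
G = 210.66

210.66


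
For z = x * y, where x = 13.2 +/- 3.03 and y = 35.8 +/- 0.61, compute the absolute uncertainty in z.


For a product z = x*y, the relative uncertainty is:
uz/z = sqrt((ux/x)^2 + (uy/y)^2)
Relative uncertainties: ux/x = 3.03/13.2 = 0.229545
uy/y = 0.61/35.8 = 0.017039
z = 13.2 * 35.8 = 472.6
uz = 472.6 * sqrt(0.229545^2 + 0.017039^2) = 108.772

108.772


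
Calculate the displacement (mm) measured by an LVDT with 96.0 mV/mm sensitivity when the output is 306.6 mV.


Displacement = Vout / sensitivity.
d = 306.6 / 96.0
d = 3.194 mm

3.194 mm


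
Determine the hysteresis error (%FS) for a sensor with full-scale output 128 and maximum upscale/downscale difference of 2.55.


Hysteresis = (max difference / full scale) * 100%.
H = (2.55 / 128) * 100
H = 1.992 %FS

1.992 %FS


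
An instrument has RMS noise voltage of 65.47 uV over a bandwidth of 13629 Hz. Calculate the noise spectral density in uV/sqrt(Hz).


Noise spectral density = Vrms / sqrt(BW).
NSD = 65.47 / sqrt(13629)
NSD = 65.47 / 116.7433
NSD = 0.5608 uV/sqrt(Hz)

0.5608 uV/sqrt(Hz)


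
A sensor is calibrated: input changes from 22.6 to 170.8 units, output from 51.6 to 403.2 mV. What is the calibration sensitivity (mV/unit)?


Sensitivity = (y2 - y1) / (x2 - x1).
S = (403.2 - 51.6) / (170.8 - 22.6)
S = 351.6 / 148.2
S = 2.3725 mV/unit

2.3725 mV/unit


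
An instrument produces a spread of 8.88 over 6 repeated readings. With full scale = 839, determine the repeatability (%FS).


Repeatability = (spread / full scale) * 100%.
R = (8.88 / 839) * 100
R = 1.058 %FS

1.058 %FS


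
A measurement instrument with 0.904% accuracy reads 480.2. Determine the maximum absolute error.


Absolute error = (accuracy% / 100) * reading.
Error = (0.904 / 100) * 480.2
Error = 0.00904 * 480.2
Error = 4.341

4.341


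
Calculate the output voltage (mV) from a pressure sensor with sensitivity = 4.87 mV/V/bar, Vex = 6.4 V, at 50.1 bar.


Output = sensitivity * Vex * P.
Vout = 4.87 * 6.4 * 50.1
Vout = 31.168 * 50.1
Vout = 1561.52 mV

1561.52 mV


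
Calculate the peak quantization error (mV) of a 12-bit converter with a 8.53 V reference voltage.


The maximum quantization error is +/- LSB/2.
LSB = Vref / 2^n = 8.53 / 4096 = 0.00208252 V
Max error = LSB / 2 = 0.00208252 / 2 = 0.00104126 V
Max error = 1.0413 mV

1.0413 mV


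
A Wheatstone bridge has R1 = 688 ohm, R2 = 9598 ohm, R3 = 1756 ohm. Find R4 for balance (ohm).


At balance: R1*R4 = R2*R3, so R4 = R2*R3/R1.
R4 = 9598 * 1756 / 688
R4 = 16854088 / 688
R4 = 24497.22 ohm

24497.22 ohm


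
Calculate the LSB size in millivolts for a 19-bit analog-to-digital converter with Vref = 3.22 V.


The resolution (LSB) of an ADC is Vref / 2^n.
LSB = 3.22 / 2^19
LSB = 3.22 / 524288
LSB = 6.14e-06 V = 0.00614166 mV

0.00614166 mV


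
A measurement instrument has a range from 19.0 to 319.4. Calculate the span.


Span = upper range - lower range.
Span = 319.4 - (19.0)
Span = 300.4

300.4


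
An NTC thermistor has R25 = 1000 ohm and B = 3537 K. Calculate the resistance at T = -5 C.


NTC thermistor equation: Rt = R25 * exp(B * (1/T - 1/T25)).
T in Kelvin: 268.15 K, T25 = 298.15 K
1/T - 1/T25 = 1/268.15 - 1/298.15 = 0.00037524
B * (1/T - 1/T25) = 3537 * 0.00037524 = 1.3272
Rt = 1000 * exp(1.3272) = 3770.6 ohm

3770.6 ohm


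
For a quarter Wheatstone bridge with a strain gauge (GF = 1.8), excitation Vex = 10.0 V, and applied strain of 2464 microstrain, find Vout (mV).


Quarter bridge output: Vout = (GF * epsilon * Vex) / 4.
Vout = (1.8 * 2464e-6 * 10.0) / 4
Vout = 0.044352 / 4 V
Vout = 0.011088 V = 11.088 mV

11.088 mV


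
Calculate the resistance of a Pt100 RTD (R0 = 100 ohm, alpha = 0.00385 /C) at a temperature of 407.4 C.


The RTD equation: Rt = R0 * (1 + alpha * T).
Rt = 100 * (1 + 0.00385 * 407.4)
Rt = 100 * (1 + 1.56849)
Rt = 100 * 2.56849
Rt = 256.849 ohm

256.849 ohm


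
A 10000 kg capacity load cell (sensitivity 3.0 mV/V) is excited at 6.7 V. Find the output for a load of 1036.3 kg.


Vout = rated_output * Vex * (load / capacity).
Vout = 3.0 * 6.7 * (1036.3 / 10000)
Vout = 3.0 * 6.7 * 0.10363
Vout = 2.083 mV

2.083 mV


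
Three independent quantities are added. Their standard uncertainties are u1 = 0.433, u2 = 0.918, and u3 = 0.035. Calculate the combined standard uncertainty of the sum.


For a sum of independent quantities, uc = sqrt(u1^2 + u2^2 + u3^2).
uc = sqrt(0.433^2 + 0.918^2 + 0.035^2)
uc = sqrt(0.187489 + 0.842724 + 0.001225)
uc = 1.0156

1.0156


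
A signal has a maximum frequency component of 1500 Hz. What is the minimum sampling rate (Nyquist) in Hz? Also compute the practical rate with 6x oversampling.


By Nyquist theorem, fs_min = 2 * fmax.
fs_min = 2 * 1500 = 3000 Hz
Practical rate = 6 * fs_min = 6 * 3000 = 18000 Hz

fs_min = 3000 Hz, fs_practical = 18000 Hz


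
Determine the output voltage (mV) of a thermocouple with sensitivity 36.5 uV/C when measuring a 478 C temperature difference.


The thermocouple output V = sensitivity * dT.
V = 36.5 uV/C * 478 C
V = 17447.0 uV
V = 17.447 mV

17.447 mV


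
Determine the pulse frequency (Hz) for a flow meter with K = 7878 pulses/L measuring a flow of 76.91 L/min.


Frequency = K * Q / 60 (converting L/min to L/s).
f = 7878 * 76.91 / 60
f = 605896.98 / 60
f = 10098.28 Hz

10098.28 Hz


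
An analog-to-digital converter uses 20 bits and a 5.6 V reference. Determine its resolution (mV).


The resolution (LSB) of an ADC is Vref / 2^n.
LSB = 5.6 / 2^20
LSB = 5.6 / 1048576
LSB = 5.34e-06 V = 0.00534058 mV

0.00534058 mV


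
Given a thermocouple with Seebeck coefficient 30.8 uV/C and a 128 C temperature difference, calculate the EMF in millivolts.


The thermocouple output V = sensitivity * dT.
V = 30.8 uV/C * 128 C
V = 3942.4 uV
V = 3.942 mV

3.942 mV


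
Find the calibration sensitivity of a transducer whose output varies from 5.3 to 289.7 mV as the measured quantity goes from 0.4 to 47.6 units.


Sensitivity = (y2 - y1) / (x2 - x1).
S = (289.7 - 5.3) / (47.6 - 0.4)
S = 284.4 / 47.2
S = 6.0254 mV/unit

6.0254 mV/unit


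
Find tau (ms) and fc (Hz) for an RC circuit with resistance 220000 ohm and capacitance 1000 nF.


Time constant: tau = R * C.
tau = 220000 * 1.00e-06 = 0.22 s
tau = 220.0 ms
Cutoff frequency: fc = 1 / (2*pi*R*C).
fc = 1 / (2*pi*0.22) = 0.72 Hz

tau = 220.0 ms, fc = 0.72 Hz


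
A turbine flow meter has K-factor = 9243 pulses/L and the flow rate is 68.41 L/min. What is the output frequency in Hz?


Frequency = K * Q / 60 (converting L/min to L/s).
f = 9243 * 68.41 / 60
f = 632313.63 / 60
f = 10538.56 Hz

10538.56 Hz


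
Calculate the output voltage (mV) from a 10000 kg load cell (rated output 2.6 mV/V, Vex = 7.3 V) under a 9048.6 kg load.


Vout = rated_output * Vex * (load / capacity).
Vout = 2.6 * 7.3 * (9048.6 / 10000)
Vout = 2.6 * 7.3 * 0.90486
Vout = 17.174 mV

17.174 mV


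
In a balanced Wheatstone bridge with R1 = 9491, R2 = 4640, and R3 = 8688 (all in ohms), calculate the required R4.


At balance: R1*R4 = R2*R3, so R4 = R2*R3/R1.
R4 = 4640 * 8688 / 9491
R4 = 40312320 / 9491
R4 = 4247.43 ohm

4247.43 ohm


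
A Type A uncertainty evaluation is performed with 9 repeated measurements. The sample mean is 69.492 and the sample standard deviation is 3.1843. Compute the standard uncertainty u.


The standard uncertainty for Type A evaluation is u = s / sqrt(n).
u = 3.1843 / sqrt(9)
u = 3.1843 / 3.0
u = 1.0614

1.0614


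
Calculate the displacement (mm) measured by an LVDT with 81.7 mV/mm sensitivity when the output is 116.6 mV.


Displacement = Vout / sensitivity.
d = 116.6 / 81.7
d = 1.427 mm

1.427 mm


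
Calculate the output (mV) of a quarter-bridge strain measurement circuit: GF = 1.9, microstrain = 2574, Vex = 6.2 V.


Quarter bridge output: Vout = (GF * epsilon * Vex) / 4.
Vout = (1.9 * 2574e-6 * 6.2) / 4
Vout = 0.03032172 / 4 V
Vout = 0.00758043 V = 7.5804 mV

7.5804 mV


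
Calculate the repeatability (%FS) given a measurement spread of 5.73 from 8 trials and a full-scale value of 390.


Repeatability = (spread / full scale) * 100%.
R = (5.73 / 390) * 100
R = 1.469 %FS

1.469 %FS


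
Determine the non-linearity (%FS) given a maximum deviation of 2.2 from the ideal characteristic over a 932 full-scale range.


Linearity error = (max deviation / full scale) * 100%.
Linearity = (2.2 / 932) * 100
Linearity = 0.236 %FS

0.236 %FS


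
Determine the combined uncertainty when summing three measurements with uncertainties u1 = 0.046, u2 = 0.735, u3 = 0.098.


For a sum of independent quantities, uc = sqrt(u1^2 + u2^2 + u3^2).
uc = sqrt(0.046^2 + 0.735^2 + 0.098^2)
uc = sqrt(0.002116 + 0.540225 + 0.009604)
uc = 0.7429

0.7429


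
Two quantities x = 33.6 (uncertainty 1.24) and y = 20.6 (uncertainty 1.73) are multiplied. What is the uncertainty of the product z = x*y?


For a product z = x*y, the relative uncertainty is:
uz/z = sqrt((ux/x)^2 + (uy/y)^2)
Relative uncertainties: ux/x = 1.24/33.6 = 0.036905
uy/y = 1.73/20.6 = 0.083981
z = 33.6 * 20.6 = 692.2
uz = 692.2 * sqrt(0.036905^2 + 0.083981^2) = 63.493

63.493


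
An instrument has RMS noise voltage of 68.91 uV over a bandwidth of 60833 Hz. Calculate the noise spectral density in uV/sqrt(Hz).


Noise spectral density = Vrms / sqrt(BW).
NSD = 68.91 / sqrt(60833)
NSD = 68.91 / 246.6435
NSD = 0.2794 uV/sqrt(Hz)

0.2794 uV/sqrt(Hz)


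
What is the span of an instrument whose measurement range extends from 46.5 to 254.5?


Span = upper range - lower range.
Span = 254.5 - (46.5)
Span = 208.0

208.0


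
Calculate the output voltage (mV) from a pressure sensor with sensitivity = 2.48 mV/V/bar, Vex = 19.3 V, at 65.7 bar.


Output = sensitivity * Vex * P.
Vout = 2.48 * 19.3 * 65.7
Vout = 47.864 * 65.7
Vout = 3144.66 mV

3144.66 mV


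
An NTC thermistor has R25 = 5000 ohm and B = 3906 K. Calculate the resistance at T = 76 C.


NTC thermistor equation: Rt = R25 * exp(B * (1/T - 1/T25)).
T in Kelvin: 349.15 K, T25 = 298.15 K
1/T - 1/T25 = 1/349.15 - 1/298.15 = -0.00048992
B * (1/T - 1/T25) = 3906 * -0.00048992 = -1.9136
Rt = 5000 * exp(-1.9136) = 737.7 ohm

737.7 ohm


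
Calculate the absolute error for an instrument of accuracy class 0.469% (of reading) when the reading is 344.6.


Absolute error = (accuracy% / 100) * reading.
Error = (0.469 / 100) * 344.6
Error = 0.00469 * 344.6
Error = 1.6162

1.6162


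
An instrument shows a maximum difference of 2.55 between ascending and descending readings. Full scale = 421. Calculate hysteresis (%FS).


Hysteresis = (max difference / full scale) * 100%.
H = (2.55 / 421) * 100
H = 0.606 %FS

0.606 %FS


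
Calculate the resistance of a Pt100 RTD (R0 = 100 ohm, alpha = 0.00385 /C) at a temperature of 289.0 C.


The RTD equation: Rt = R0 * (1 + alpha * T).
Rt = 100 * (1 + 0.00385 * 289.0)
Rt = 100 * (1 + 1.11265)
Rt = 100 * 2.11265
Rt = 211.265 ohm

211.265 ohm


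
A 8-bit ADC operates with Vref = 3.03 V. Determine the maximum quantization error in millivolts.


The maximum quantization error is +/- LSB/2.
LSB = Vref / 2^n = 3.03 / 256 = 0.01183594 V
Max error = LSB / 2 = 0.01183594 / 2 = 0.00591797 V
Max error = 5.918 mV

5.918 mV


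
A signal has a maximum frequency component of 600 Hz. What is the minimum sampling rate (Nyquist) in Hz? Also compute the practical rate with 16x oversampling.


By Nyquist theorem, fs_min = 2 * fmax.
fs_min = 2 * 600 = 1200 Hz
Practical rate = 16 * fs_min = 16 * 1200 = 19200 Hz

fs_min = 1200 Hz, fs_practical = 19200 Hz


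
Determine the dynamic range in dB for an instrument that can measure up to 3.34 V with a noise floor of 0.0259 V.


Dynamic range = 20 * log10(Vmax / Vnoise).
DR = 20 * log10(3.34 / 0.0259)
DR = 20 * log10(128.96)
DR = 42.21 dB

42.21 dB


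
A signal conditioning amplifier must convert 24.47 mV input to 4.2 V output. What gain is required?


Gain = Vout / Vin (converting to same units).
G = 4.2 V / 24.47 mV
G = 4200.0 mV / 24.47 mV
G = 171.64

171.64


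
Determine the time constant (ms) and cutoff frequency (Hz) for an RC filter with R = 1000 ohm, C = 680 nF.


Time constant: tau = R * C.
tau = 1000 * 6.80e-07 = 0.00068 s
tau = 0.68 ms
Cutoff frequency: fc = 1 / (2*pi*R*C).
fc = 1 / (2*pi*0.00068) = 234.05 Hz

tau = 0.68 ms, fc = 234.05 Hz


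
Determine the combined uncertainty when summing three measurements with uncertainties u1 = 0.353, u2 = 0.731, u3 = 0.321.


For a sum of independent quantities, uc = sqrt(u1^2 + u2^2 + u3^2).
uc = sqrt(0.353^2 + 0.731^2 + 0.321^2)
uc = sqrt(0.124609 + 0.534361 + 0.103041)
uc = 0.8729

0.8729


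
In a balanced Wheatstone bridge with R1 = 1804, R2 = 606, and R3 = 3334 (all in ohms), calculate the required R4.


At balance: R1*R4 = R2*R3, so R4 = R2*R3/R1.
R4 = 606 * 3334 / 1804
R4 = 2020404 / 1804
R4 = 1119.96 ohm

1119.96 ohm


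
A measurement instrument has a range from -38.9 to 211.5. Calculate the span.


Span = upper range - lower range.
Span = 211.5 - (-38.9)
Span = 250.4

250.4


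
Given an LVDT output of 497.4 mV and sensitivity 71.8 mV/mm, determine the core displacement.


Displacement = Vout / sensitivity.
d = 497.4 / 71.8
d = 6.928 mm

6.928 mm


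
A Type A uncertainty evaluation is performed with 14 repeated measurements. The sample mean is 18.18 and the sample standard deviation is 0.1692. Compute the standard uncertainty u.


The standard uncertainty for Type A evaluation is u = s / sqrt(n).
u = 0.1692 / sqrt(14)
u = 0.1692 / 3.7417
u = 0.0452

0.0452


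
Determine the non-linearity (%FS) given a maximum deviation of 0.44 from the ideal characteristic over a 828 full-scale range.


Linearity error = (max deviation / full scale) * 100%.
Linearity = (0.44 / 828) * 100
Linearity = 0.053 %FS

0.053 %FS


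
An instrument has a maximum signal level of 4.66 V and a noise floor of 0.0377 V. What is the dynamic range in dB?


Dynamic range = 20 * log10(Vmax / Vnoise).
DR = 20 * log10(4.66 / 0.0377)
DR = 20 * log10(123.61)
DR = 41.84 dB

41.84 dB


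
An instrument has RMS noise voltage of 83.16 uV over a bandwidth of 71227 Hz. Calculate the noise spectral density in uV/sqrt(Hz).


Noise spectral density = Vrms / sqrt(BW).
NSD = 83.16 / sqrt(71227)
NSD = 83.16 / 266.8839
NSD = 0.3116 uV/sqrt(Hz)

0.3116 uV/sqrt(Hz)


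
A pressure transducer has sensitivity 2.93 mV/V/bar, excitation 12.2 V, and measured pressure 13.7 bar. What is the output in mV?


Output = sensitivity * Vex * P.
Vout = 2.93 * 12.2 * 13.7
Vout = 35.746 * 13.7
Vout = 489.72 mV

489.72 mV


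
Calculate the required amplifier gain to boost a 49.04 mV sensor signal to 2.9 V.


Gain = Vout / Vin (converting to same units).
G = 2.9 V / 49.04 mV
G = 2900.0 mV / 49.04 mV
G = 59.14

59.14


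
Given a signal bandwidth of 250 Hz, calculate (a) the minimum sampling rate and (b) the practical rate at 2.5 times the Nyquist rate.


By Nyquist theorem, fs_min = 2 * fmax.
fs_min = 2 * 250 = 500 Hz
Practical rate = 2.5 * fs_min = 2.5 * 500 = 1250 Hz

fs_min = 500 Hz, fs_practical = 1250 Hz


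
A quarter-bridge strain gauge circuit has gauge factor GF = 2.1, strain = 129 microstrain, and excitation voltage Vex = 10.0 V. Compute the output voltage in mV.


Quarter bridge output: Vout = (GF * epsilon * Vex) / 4.
Vout = (2.1 * 129e-6 * 10.0) / 4
Vout = 0.002709 / 4 V
Vout = 0.00067725 V = 0.6773 mV

0.6773 mV


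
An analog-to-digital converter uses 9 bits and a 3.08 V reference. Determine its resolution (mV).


The resolution (LSB) of an ADC is Vref / 2^n.
LSB = 3.08 / 2^9
LSB = 3.08 / 512
LSB = 0.00601563 V = 6.015625 mV

6.015625 mV


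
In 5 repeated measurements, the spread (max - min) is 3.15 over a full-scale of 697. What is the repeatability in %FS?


Repeatability = (spread / full scale) * 100%.
R = (3.15 / 697) * 100
R = 0.452 %FS

0.452 %FS


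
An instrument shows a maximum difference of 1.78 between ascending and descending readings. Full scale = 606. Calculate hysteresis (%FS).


Hysteresis = (max difference / full scale) * 100%.
H = (1.78 / 606) * 100
H = 0.294 %FS

0.294 %FS


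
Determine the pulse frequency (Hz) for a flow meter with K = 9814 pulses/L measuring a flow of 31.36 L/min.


Frequency = K * Q / 60 (converting L/min to L/s).
f = 9814 * 31.36 / 60
f = 307767.04 / 60
f = 5129.45 Hz

5129.45 Hz


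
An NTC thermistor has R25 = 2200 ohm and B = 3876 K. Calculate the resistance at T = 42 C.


NTC thermistor equation: Rt = R25 * exp(B * (1/T - 1/T25)).
T in Kelvin: 315.15 K, T25 = 298.15 K
1/T - 1/T25 = 1/315.15 - 1/298.15 = -0.00018092
B * (1/T - 1/T25) = 3876 * -0.00018092 = -0.7013
Rt = 2200 * exp(-0.7013) = 1091.1 ohm

1091.1 ohm


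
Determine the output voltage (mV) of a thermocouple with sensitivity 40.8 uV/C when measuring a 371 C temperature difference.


The thermocouple output V = sensitivity * dT.
V = 40.8 uV/C * 371 C
V = 15136.8 uV
V = 15.137 mV

15.137 mV


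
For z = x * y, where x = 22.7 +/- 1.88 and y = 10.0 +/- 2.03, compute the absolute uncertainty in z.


For a product z = x*y, the relative uncertainty is:
uz/z = sqrt((ux/x)^2 + (uy/y)^2)
Relative uncertainties: ux/x = 1.88/22.7 = 0.082819
uy/y = 2.03/10.0 = 0.203
z = 22.7 * 10.0 = 227.0
uz = 227.0 * sqrt(0.082819^2 + 0.203^2) = 49.768

49.768


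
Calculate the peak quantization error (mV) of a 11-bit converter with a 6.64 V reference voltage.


The maximum quantization error is +/- LSB/2.
LSB = Vref / 2^n = 6.64 / 2048 = 0.00324219 V
Max error = LSB / 2 = 0.00324219 / 2 = 0.00162109 V
Max error = 1.6211 mV

1.6211 mV


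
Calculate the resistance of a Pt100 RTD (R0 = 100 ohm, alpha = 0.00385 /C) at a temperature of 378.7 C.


The RTD equation: Rt = R0 * (1 + alpha * T).
Rt = 100 * (1 + 0.00385 * 378.7)
Rt = 100 * (1 + 1.457995)
Rt = 100 * 2.457995
Rt = 245.799 ohm

245.799 ohm


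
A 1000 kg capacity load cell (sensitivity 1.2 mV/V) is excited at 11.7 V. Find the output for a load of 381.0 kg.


Vout = rated_output * Vex * (load / capacity).
Vout = 1.2 * 11.7 * (381.0 / 1000)
Vout = 1.2 * 11.7 * 0.381
Vout = 5.349 mV

5.349 mV


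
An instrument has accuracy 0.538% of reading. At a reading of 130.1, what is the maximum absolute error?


Absolute error = (accuracy% / 100) * reading.
Error = (0.538 / 100) * 130.1
Error = 0.00538 * 130.1
Error = 0.6999

0.6999


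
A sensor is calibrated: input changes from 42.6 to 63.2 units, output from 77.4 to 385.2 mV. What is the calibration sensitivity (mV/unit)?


Sensitivity = (y2 - y1) / (x2 - x1).
S = (385.2 - 77.4) / (63.2 - 42.6)
S = 307.8 / 20.6
S = 14.9417 mV/unit

14.9417 mV/unit


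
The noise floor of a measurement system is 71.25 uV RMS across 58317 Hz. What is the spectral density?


Noise spectral density = Vrms / sqrt(BW).
NSD = 71.25 / sqrt(58317)
NSD = 71.25 / 241.4891
NSD = 0.295 uV/sqrt(Hz)

0.295 uV/sqrt(Hz)


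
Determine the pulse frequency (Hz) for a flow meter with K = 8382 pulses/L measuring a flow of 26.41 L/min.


Frequency = K * Q / 60 (converting L/min to L/s).
f = 8382 * 26.41 / 60
f = 221368.62 / 60
f = 3689.48 Hz

3689.48 Hz


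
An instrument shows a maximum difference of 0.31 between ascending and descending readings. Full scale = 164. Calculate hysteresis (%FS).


Hysteresis = (max difference / full scale) * 100%.
H = (0.31 / 164) * 100
H = 0.189 %FS

0.189 %FS


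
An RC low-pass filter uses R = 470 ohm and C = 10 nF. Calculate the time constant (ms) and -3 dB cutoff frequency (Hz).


Time constant: tau = R * C.
tau = 470 * 1.00e-08 = 4.7e-06 s
tau = 0.0047 ms
Cutoff frequency: fc = 1 / (2*pi*R*C).
fc = 1 / (2*pi*4.7e-06) = 33862.75 Hz

tau = 0.0047 ms, fc = 33862.75 Hz


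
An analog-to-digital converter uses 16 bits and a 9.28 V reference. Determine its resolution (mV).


The resolution (LSB) of an ADC is Vref / 2^n.
LSB = 9.28 / 2^16
LSB = 9.28 / 65536
LSB = 0.0001416 V = 0.14160156 mV

0.14160156 mV


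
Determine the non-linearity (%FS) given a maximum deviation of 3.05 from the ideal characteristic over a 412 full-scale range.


Linearity error = (max deviation / full scale) * 100%.
Linearity = (3.05 / 412) * 100
Linearity = 0.74 %FS

0.74 %FS


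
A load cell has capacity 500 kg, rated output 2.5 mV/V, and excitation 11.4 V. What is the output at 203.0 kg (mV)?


Vout = rated_output * Vex * (load / capacity).
Vout = 2.5 * 11.4 * (203.0 / 500)
Vout = 2.5 * 11.4 * 0.406
Vout = 11.571 mV

11.571 mV


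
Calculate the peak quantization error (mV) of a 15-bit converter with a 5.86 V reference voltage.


The maximum quantization error is +/- LSB/2.
LSB = Vref / 2^n = 5.86 / 32768 = 0.00017883 V
Max error = LSB / 2 = 0.00017883 / 2 = 8.942e-05 V
Max error = 0.0894 mV

0.0894 mV
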